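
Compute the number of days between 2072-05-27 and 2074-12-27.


From 2072-05-27 to 2074-12-27
2072-05-27: days before May = 31 + 29 + 31 + 30 = 121 (2072 is a leap year); day of year = 121 + 27 = 148
2074-12-27: days before December = 31 + 28 + 31 + 30 + 31 + 30 + 31 + 31 + 30 + 31 + 30 = 334 (2074 is not a leap year); day of year = 334 + 27 = 361
Rest of 2072: 366 - 148 = 218
Full years 2073 (365): 365
Total = 218 + 365 + 361 = 944

944 days


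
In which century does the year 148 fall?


Century = (year - 1) // 100 + 1
= (148 - 1) // 100 + 1
= 147 // 100 + 1
= 1 + 1

2nd century


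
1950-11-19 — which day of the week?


Date: November 19, 1950
Anchor: Jan 1, 1950. With p = 1950 - 1 = 1949: (p + p//4 - p//100 + p//400) mod 7 = (1949 + 487 - 19 + 4) mod 7 = 2421 mod 7 = 6 -> Sunday (Mon=0 ... Sun=6)
Days before November (Jan-Oct): 304; offset = 304 + 19 - 1 = 322
Weekday index = (6 + 322) mod 7 = 6

Day of the week: Sunday


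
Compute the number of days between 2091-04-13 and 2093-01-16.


From 2091-04-13 to 2093-01-16
2091-04-13: days before April = 31 + 28 + 31 = 90 (2091 is not a leap year); day of year = 90 + 13 = 103
2093-01-16: day of year = 16
Rest of 2091: 365 - 103 = 262
Full years 2092 (366): 366
Total = 262 + 366 + 16 = 644

644 days


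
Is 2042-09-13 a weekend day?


Anchor: Jan 1, 2042. With p = 2042 - 1 = 2041: (p + p//4 - p//100 + p//400) mod 7 = (2041 + 510 - 20 + 5) mod 7 = 2536 mod 7 = 2 -> Wednesday (Mon=0 ... Sun=6)
Day of year: 256; offset = 255
Weekday index = (2 + 255) mod 7 = 5 -> Saturday
Weekend days: Saturday, Sunday

Yes


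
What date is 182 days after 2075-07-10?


Start: 2075-07-10, add 182 days
July 2075 has 31 days: 31 - 10 = 21 days to July 31 -> 161 left
August 2075 has 31 days -> 130 left
September 2075 has 30 days -> 100 left
October 2075 has 31 days -> 69 left
November 2075 has 30 days -> 39 left
December 2075 has 31 days -> 8 left
January 2076: 8 <= 31 -> lands on January 8

Result: 2076-01-08


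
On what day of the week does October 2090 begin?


Target: October 1, 2090
Anchor: Jan 1, 2090. With p = 2090 - 1 = 2089: (p + p//4 - p//100 + p//400) mod 7 = (2089 + 522 - 20 + 5) mod 7 = 2596 mod 7 = 6 -> Sunday (Mon=0 ... Sun=6)
Days before October (Jan-Sep): 273 days
Weekday index = (6 + 273) mod 7 = 6

Sunday


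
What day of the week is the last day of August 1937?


August 1937 has 31 days
Anchor: Jan 1, 1937. With p = 1937 - 1 = 1936: (p + p//4 - p//100 + p//400) mod 7 = (1936 + 484 - 19 + 4) mod 7 = 2405 mod 7 = 4 -> Friday (Mon=0 ... Sun=6)
Days before August (Jan-Jul): 212; August 1 index = (4 + 212) mod 7 = 6 -> Sunday
Last day offset: 31 - 1 = 30 days
Weekday index = (6 + 30) mod 7 = 1

Tuesday, August 31


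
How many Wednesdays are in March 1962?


March 1962 has 31 days
Anchor: Jan 1, 1962. With p = 1962 - 1 = 1961: (p + p//4 - p//100 + p//400) mod 7 = (1961 + 490 - 19 + 4) mod 7 = 2436 mod 7 = 0 -> Monday (Mon=0 ... Sun=6)
Days before March (Jan-Feb): 59; March 1 index = (0 + 59) mod 7 = 3 -> Thursday
First Wednesday is March 7
Wednesdays: 7, 14, 21, 28

4 Wednesdays


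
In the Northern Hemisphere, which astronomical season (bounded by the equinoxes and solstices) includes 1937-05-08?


Date: May 8
Astronomical Spring (approx.; exact equinox/solstice day varies by year): March 20 to June 20
May 8 falls within the Spring window

Spring


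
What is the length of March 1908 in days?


March 1908

31 days


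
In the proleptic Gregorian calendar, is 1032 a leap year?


Gregorian leap year rule: divisible by 4, but not by 100, unless also by 400.
1032 is divisible by 4 but not 100 -> leap year

Yes


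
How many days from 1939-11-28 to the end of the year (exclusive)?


Day of year: 332 of 365
Remaining = 365 - 332

33 days


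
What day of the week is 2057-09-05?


Date: September 5, 2057
Anchor: Jan 1, 2057. With p = 2057 - 1 = 2056: (p + p//4 - p//100 + p//400) mod 7 = (2056 + 514 - 20 + 5) mod 7 = 2555 mod 7 = 0 -> Monday (Mon=0 ... Sun=6)
Days before September (Jan-Aug): 243; offset = 243 + 5 - 1 = 247
Weekday index = (0 + 247) mod 7 = 2

Day of the week: Wednesday


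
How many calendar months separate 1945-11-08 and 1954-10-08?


From November 1945 to October 1954
9 years * 12 = 108 months, minus 1 month = 107

107 months


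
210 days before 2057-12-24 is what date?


Start: 2057-12-24, subtract 210 days
Back 24 days from December 24 reaches November 30, 2057 -> 186 left
November 2057 has 30 days -> back to October 31, 2057 -> 156 left
October 2057 has 31 days -> back to September 30, 2057 -> 125 left
September 2057 has 30 days -> back to August 31, 2057 -> 95 left
August 2057 has 31 days -> back to July 31, 2057 -> 64 left
July 2057 has 31 days -> back to June 30, 2057 -> 33 left
June 2057 has 30 days -> back to May 31, 2057 -> 3 left
May 2057: 31 - 3 = 28 -> lands on May 28

Result: 2057-05-28


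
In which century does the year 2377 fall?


Century = (year - 1) // 100 + 1
= (2377 - 1) // 100 + 1
= 2376 // 100 + 1
= 23 + 1

24th century


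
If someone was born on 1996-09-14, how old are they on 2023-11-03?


Birth: 1996-09-14
Reference: 2023-11-03
Year difference: 2023 - 1996 = 27

27 years old


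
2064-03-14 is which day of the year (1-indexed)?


Date: March 14, 2064
Days in months 1 through 2: 60
Plus 14 days in March

Day of year: 74


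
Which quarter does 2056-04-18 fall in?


Month: April (month 4)
Q1: Jan-Mar, Q2: Apr-Jun, Q3: Jul-Sep, Q4: Oct-Dec

Q2


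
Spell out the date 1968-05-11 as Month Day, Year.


ISO 1968-05-11 parses as year=1968, month=05, day=11
Month 5 -> May

May 11, 1968


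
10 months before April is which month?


April is month 4
4 - 10 = -6; wrap: -6 + 12 = 6

June


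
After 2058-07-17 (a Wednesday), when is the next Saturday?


Current: Wednesday
Target: Saturday
Days ahead: 3

Next Saturday: 2058-07-20


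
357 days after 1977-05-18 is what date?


Start: 1977-05-18, add 357 days
May 1977 has 31 days: 31 - 18 = 13 days to May 31 -> 344 left
June 1977 has 30 days -> 314 left
July 1977 has 31 days -> 283 left
August 1977 has 31 days -> 252 left
September 1977 has 30 days -> 222 left
October 1977 has 31 days -> 191 left
November 1977 has 30 days -> 161 left
December 1977 has 31 days -> 130 left
January 1978 has 31 days -> 99 left
February 1978 has 28 days -> 71 left
March 1978 has 31 days -> 40 left
April 1978 has 30 days -> 10 left
May 1978: 10 <= 31 -> lands on May 10

Result: 1978-05-10


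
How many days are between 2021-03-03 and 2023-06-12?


From 2021-03-03 to 2023-06-12
2021-03-03: days before March = 31 + 28 = 59 (2021 is not a leap year); day of year = 59 + 3 = 62
2023-06-12: days before June = 31 + 28 + 31 + 30 + 31 = 151 (2023 is not a leap year); day of year = 151 + 12 = 163
Rest of 2021: 365 - 62 = 303
Full years 2022 (365): 365
Total = 303 + 365 + 163 = 831

831 days


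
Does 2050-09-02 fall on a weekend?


Anchor: Jan 1, 2050. With p = 2050 - 1 = 2049: (p + p//4 - p//100 + p//400) mod 7 = (2049 + 512 - 20 + 5) mod 7 = 2546 mod 7 = 5 -> Saturday (Mon=0 ... Sun=6)
Day of year: 245; offset = 244
Weekday index = (5 + 244) mod 7 = 4 -> Friday
Weekend days: Saturday, Sunday

No


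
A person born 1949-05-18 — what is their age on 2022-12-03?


Birth: 1949-05-18
Reference: 2022-12-03
Year difference: 2022 - 1949 = 73

73 years old


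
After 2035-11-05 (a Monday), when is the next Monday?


Current: Monday
Target: Monday
Days ahead: 7

Next Monday: 2035-11-12


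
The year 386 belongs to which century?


Century = (year - 1) // 100 + 1
= (386 - 1) // 100 + 1
= 385 // 100 + 1
= 3 + 1

4th century


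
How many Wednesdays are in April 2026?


April 2026 has 30 days
Anchor: Jan 1, 2026. With p = 2026 - 1 = 2025: (p + p//4 - p//100 + p//400) mod 7 = (2025 + 506 - 20 + 5) mod 7 = 2516 mod 7 = 3 -> Thursday (Mon=0 ... Sun=6)
Days before April (Jan-Mar): 90; April 1 index = (3 + 90) mod 7 = 2 -> Wednesday
First Wednesday is April 1
Wednesdays: 1, 8, 15, 22, 29

5 Wednesdays


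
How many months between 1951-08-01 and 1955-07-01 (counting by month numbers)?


From August 1951 to July 1955
4 years * 12 = 48 months, minus 1 month = 47

47 months


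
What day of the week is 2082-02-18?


Date: February 18, 2082
Anchor: Jan 1, 2082. With p = 2082 - 1 = 2081: (p + p//4 - p//100 + p//400) mod 7 = (2081 + 520 - 20 + 5) mod 7 = 2586 mod 7 = 3 -> Thursday (Mon=0 ... Sun=6)
Days before February (Jan): 31; offset = 31 + 18 - 1 = 48
Weekday index = (3 + 48) mod 7 = 2

Day of the week: Wednesday


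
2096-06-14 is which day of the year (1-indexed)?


Date: June 14, 2096
Days in months 1 through 5: 152
Plus 14 days in June

Day of year: 166


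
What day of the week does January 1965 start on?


Target: January 1, 1965
Anchor: Jan 1, 1965. With p = 1965 - 1 = 1964: (p + p//4 - p//100 + p//400) mod 7 = (1964 + 491 - 19 + 4) mod 7 = 2440 mod 7 = 4 -> Friday (Mon=0 ... Sun=6)
Offset from anchor: 0 days
Weekday index = (4 + 0) mod 7 = 4

Friday


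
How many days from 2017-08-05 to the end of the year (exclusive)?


Day of year: 217 of 365
Remaining = 365 - 217

148 days


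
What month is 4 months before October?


October is month 10
10 - 4 = 6

June


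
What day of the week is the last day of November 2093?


November 2093 has 30 days
Anchor: Jan 1, 2093. With p = 2093 - 1 = 2092: (p + p//4 - p//100 + p//400) mod 7 = (2092 + 523 - 20 + 5) mod 7 = 2600 mod 7 = 3 -> Thursday (Mon=0 ... Sun=6)
Days before November (Jan-Oct): 304; November 1 index = (3 + 304) mod 7 = 6 -> Sunday
Last day offset: 30 - 1 = 29 days
Weekday index = (6 + 29) mod 7 = 0

Monday, November 30


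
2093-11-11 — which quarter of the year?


Month: November (month 11)
Q1: Jan-Mar, Q2: Apr-Jun, Q3: Jul-Sep, Q4: Oct-Dec

Q4


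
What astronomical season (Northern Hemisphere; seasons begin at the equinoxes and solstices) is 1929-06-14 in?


Date: June 14
Astronomical Spring (approx.; exact equinox/solstice day varies by year): March 20 to June 20
June 14 falls within the Spring window

Spring


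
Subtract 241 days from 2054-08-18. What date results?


Start: 2054-08-18, subtract 241 days
Back 18 days from August 18 reaches July 31, 2054 -> 223 left
July 2054 has 31 days -> back to June 30, 2054 -> 192 left
June 2054 has 30 days -> back to May 31, 2054 -> 162 left
May 2054 has 31 days -> back to April 30, 2054 -> 131 left
April 2054 has 30 days -> back to March 31, 2054 -> 101 left
March 2054 has 31 days -> back to February 28, 2054 -> 70 left
February 2054 has 28 days -> back to January 31, 2054 -> 42 left
January 2054 has 31 days -> back to December 31, 2053 -> 11 left
December 2053: 31 - 11 = 20 -> lands on December 20

Result: 2053-12-20


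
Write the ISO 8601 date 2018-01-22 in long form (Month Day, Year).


ISO 2018-01-22 parses as year=2018, month=01, day=22
Month 1 -> January

January 22, 2018


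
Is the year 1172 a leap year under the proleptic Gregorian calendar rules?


Gregorian leap year rule: divisible by 4, but not by 100, unless also by 400.
1172 is divisible by 4 but not 100 -> leap year

Yes


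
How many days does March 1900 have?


March 1900

31 days


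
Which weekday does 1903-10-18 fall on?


Date: October 18, 1903
Anchor: Jan 1, 1903. With p = 1903 - 1 = 1902: (p + p//4 - p//100 + p//400) mod 7 = (1902 + 475 - 19 + 4) mod 7 = 2362 mod 7 = 3 -> Thursday (Mon=0 ... Sun=6)
Days before October (Jan-Sep): 273; offset = 273 + 18 - 1 = 290
Weekday index = (3 + 290) mod 7 = 6

Day of the week: Sunday


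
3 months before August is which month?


August is month 8
8 - 3 = 5

May


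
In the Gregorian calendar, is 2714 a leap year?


Gregorian leap year rule: divisible by 4, but not by 100, unless also by 400.
2714 is not divisible by 4 -> not a leap year

No


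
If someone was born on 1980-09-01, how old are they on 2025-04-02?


Birth: 1980-09-01
Reference: 2025-04-02
Year difference: 2025 - 1980 = 45
Birthday not yet reached in 2025, subtract 1

44 years old


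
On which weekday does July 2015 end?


July 2015 has 31 days
Anchor: Jan 1, 2015. With p = 2015 - 1 = 2014: (p + p//4 - p//100 + p//400) mod 7 = (2014 + 503 - 20 + 5) mod 7 = 2502 mod 7 = 3 -> Thursday (Mon=0 ... Sun=6)
Days before July (Jan-Jun): 181; July 1 index = (3 + 181) mod 7 = 2 -> Wednesday
Last day offset: 31 - 1 = 30 days
Weekday index = (2 + 30) mod 7 = 4

Friday, July 31


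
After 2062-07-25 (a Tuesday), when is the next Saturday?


Current: Tuesday
Target: Saturday
Days ahead: 4

Next Saturday: 2062-07-29


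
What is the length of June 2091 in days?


June 2091

30 days


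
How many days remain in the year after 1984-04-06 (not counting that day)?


Day of year: 97 of 366
Remaining = 366 - 97

269 days


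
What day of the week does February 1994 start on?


Target: February 1, 1994
Anchor: Jan 1, 1994. With p = 1994 - 1 = 1993: (p + p//4 - p//100 + p//400) mod 7 = (1993 + 498 - 19 + 4) mod 7 = 2476 mod 7 = 5 -> Saturday (Mon=0 ... Sun=6)
Days before February (Jan): 31 days
Weekday index = (5 + 31) mod 7 = 1

Tuesday


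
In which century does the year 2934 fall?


Century = (year - 1) // 100 + 1
= (2934 - 1) // 100 + 1
= 2933 // 100 + 1
= 29 + 1

30th century


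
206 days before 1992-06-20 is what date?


Start: 1992-06-20, subtract 206 days
Back 20 days from June 20 reaches May 31, 1992 -> 186 left
May 1992 has 31 days -> back to April 30, 1992 -> 155 left
April 1992 has 30 days -> back to March 31, 1992 -> 125 left
March 1992 has 31 days -> back to February 29, 1992 -> 94 left
February 1992 has 29 days -> back to January 31, 1992 -> 65 left
January 1992 has 31 days -> back to December 31, 1991 -> 34 left
December 1991 has 31 days -> back to November 30, 1991 -> 3 left
November 1991: 30 - 3 = 27 -> lands on November 27

Result: 1991-11-27


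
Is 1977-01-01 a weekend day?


Anchor: Jan 1, 1977. With p = 1977 - 1 = 1976: (p + p//4 - p//100 + p//400) mod 7 = (1976 + 494 - 19 + 4) mod 7 = 2455 mod 7 = 5 -> Saturday (Mon=0 ... Sun=6)
Day of year: 1; offset = 0
Weekday index = (5 + 0) mod 7 = 5 -> Saturday
Weekend days: Saturday, Sunday

Yes


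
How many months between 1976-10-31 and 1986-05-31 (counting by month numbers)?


From October 1976 to May 1986
10 years * 12 = 120 months, minus 5 months = 115

115 months


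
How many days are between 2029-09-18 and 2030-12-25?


From 2029-09-18 to 2030-12-25
2029-09-18: days before September = 31 + 28 + 31 + 30 + 31 + 30 + 31 + 31 = 243 (2029 is not a leap year); day of year = 243 + 18 = 261
2030-12-25: days before December = 31 + 28 + 31 + 30 + 31 + 30 + 31 + 31 + 30 + 31 + 30 = 334 (2030 is not a leap year); day of year = 334 + 25 = 359
Rest of 2029: 365 - 261 = 104
Total = 104 + 359 = 463

463 days


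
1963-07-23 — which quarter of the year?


Month: July (month 7)
Q1: Jan-Mar, Q2: Apr-Jun, Q3: Jul-Sep, Q4: Oct-Dec

Q3


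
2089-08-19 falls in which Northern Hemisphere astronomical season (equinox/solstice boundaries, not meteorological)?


Date: August 19
Astronomical Summer (approx.; exact equinox/solstice day varies by year): June 21 to September 21
August 19 falls within the Summer window

Summer


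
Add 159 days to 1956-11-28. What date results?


Start: 1956-11-28, add 159 days
November 1956 has 30 days: 30 - 28 = 2 days to November 30 -> 157 left
December 1956 has 31 days -> 126 left
January 1957 has 31 days -> 95 left
February 1957 has 28 days -> 67 left
March 1957 has 31 days -> 36 left
April 1957 has 30 days -> 6 left
May 1957: 6 <= 31 -> lands on May 6

Result: 1957-05-06


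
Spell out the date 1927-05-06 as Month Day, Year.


ISO 1927-05-06 parses as year=1927, month=05, day=06
Month 5 -> May

May 6, 1927


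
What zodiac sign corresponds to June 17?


Date: June 17
Conventional tropical zodiac dates: Gemini from May 21 onward; Cancer starts June 21
June 17 falls within the Gemini range

Gemini


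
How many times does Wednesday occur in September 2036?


September 2036 has 30 days
Anchor: Jan 1, 2036. With p = 2036 - 1 = 2035: (p + p//4 - p//100 + p//400) mod 7 = (2035 + 508 - 20 + 5) mod 7 = 2528 mod 7 = 1 -> Tuesday (Mon=0 ... Sun=6)
Days before September (Jan-Aug): 244; September 1 index = (1 + 244) mod 7 = 0 -> Monday
First Wednesday is September 3
Wednesdays: 3, 10, 17, 24

4 Wednesdays


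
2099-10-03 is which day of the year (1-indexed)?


Date: October 3, 2099
Days in months 1 through 9: 273
Plus 3 days in October

Day of year: 276


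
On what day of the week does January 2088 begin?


Target: January 1, 2088
Anchor: Jan 1, 2088. With p = 2088 - 1 = 2087: (p + p//4 - p//100 + p//400) mod 7 = (2087 + 521 - 20 + 5) mod 7 = 2593 mod 7 = 3 -> Thursday (Mon=0 ... Sun=6)
Offset from anchor: 0 days
Weekday index = (3 + 0) mod 7 = 3

Thursday


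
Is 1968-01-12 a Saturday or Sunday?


Anchor: Jan 1, 1968. With p = 1968 - 1 = 1967: (p + p//4 - p//100 + p//400) mod 7 = (1967 + 491 - 19 + 4) mod 7 = 2443 mod 7 = 0 -> Monday (Mon=0 ... Sun=6)
Day of year: 12; offset = 11
Weekday index = (0 + 11) mod 7 = 4 -> Friday
Weekend days: Saturday, Sunday

No


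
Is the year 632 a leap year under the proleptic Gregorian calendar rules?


Gregorian leap year rule: divisible by 4, but not by 100, unless also by 400.
632 is divisible by 4 but not 100 -> leap year

Yes


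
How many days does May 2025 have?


May 2025

31 days


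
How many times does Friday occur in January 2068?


January 2068 has 31 days
Anchor: Jan 1, 2068. With p = 2068 - 1 = 2067: (p + p//4 - p//100 + p//400) mod 7 = (2067 + 516 - 20 + 5) mod 7 = 2568 mod 7 = 6 -> Sunday (Mon=0 ... Sun=6)
January 1 is the anchor itself -> Sunday
First Friday is January 6
Fridays: 6, 13, 20, 27

4 Fridays


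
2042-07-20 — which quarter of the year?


Month: July (month 7)
Q1: Jan-Mar, Q2: Apr-Jun, Q3: Jul-Sep, Q4: Oct-Dec

Q3


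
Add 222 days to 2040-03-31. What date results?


Start: 2040-03-31, add 222 days
March 31 is the last day of March 2040 -> 222 left
April 2040 has 30 days -> 192 left
May 2040 has 31 days -> 161 left
June 2040 has 30 days -> 131 left
July 2040 has 31 days -> 100 left
August 2040 has 31 days -> 69 left
September 2040 has 30 days -> 39 left
October 2040 has 31 days -> 8 left
November 2040: 8 <= 30 -> lands on November 8

Result: 2040-11-08


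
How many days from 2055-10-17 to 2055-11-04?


From 2055-10-17 to 2055-11-04
2055-10-17: days before October = 31 + 28 + 31 + 30 + 31 + 30 + 31 + 31 + 30 = 273 (2055 is not a leap year); day of year = 273 + 17 = 290
2055-11-04: days before November = 31 + 28 + 31 + 30 + 31 + 30 + 31 + 31 + 30 + 31 = 304 (2055 is not a leap year); day of year = 304 + 4 = 308
Same year: 308 - 290 = 18

18 days


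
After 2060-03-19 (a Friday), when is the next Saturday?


Current: Friday
Target: Saturday
Days ahead: 1

Next Saturday: 2060-03-20


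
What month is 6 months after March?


March is month 3
3 + 6 = 9

September


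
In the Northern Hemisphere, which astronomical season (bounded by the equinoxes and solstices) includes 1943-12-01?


Date: December 1
Astronomical Autumn (approx.; exact equinox/solstice day varies by year): September 22 to December 20
December 1 falls within the Autumn window

Autumn


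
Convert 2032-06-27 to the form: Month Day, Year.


ISO 2032-06-27 parses as year=2032, month=06, day=27
Month 6 -> June

June 27, 2032


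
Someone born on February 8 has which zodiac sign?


Date: February 8
Conventional tropical zodiac dates: Aquarius from January 20 onward; Pisces starts February 19
February 8 falls within the Aquarius range

Aquarius


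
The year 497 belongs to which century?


Century = (year - 1) // 100 + 1
= (497 - 1) // 100 + 1
= 496 // 100 + 1
= 4 + 1

5th century


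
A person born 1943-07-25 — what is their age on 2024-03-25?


Birth: 1943-07-25
Reference: 2024-03-25
Year difference: 2024 - 1943 = 81
Birthday not yet reached in 2024, subtract 1

80 years old


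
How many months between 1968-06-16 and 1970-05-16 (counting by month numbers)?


From June 1968 to May 1970
2 years * 12 = 24 months, minus 1 month = 23

23 months


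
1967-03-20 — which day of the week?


Date: March 20, 1967
Anchor: Jan 1, 1967. With p = 1967 - 1 = 1966: (p + p//4 - p//100 + p//400) mod 7 = (1966 + 491 - 19 + 4) mod 7 = 2442 mod 7 = 6 -> Sunday (Mon=0 ... Sun=6)
Days before March (Jan-Feb): 59; offset = 59 + 20 - 1 = 78
Weekday index = (6 + 78) mod 7 = 0

Day of the week: Monday


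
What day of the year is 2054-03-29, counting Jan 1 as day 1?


Date: March 29, 2054
Days in months 1 through 2: 59
Plus 29 days in March

Day of year: 88


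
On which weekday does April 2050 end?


April 2050 has 30 days
Anchor: Jan 1, 2050. With p = 2050 - 1 = 2049: (p + p//4 - p//100 + p//400) mod 7 = (2049 + 512 - 20 + 5) mod 7 = 2546 mod 7 = 5 -> Saturday (Mon=0 ... Sun=6)
Days before April (Jan-Mar): 90; April 1 index = (5 + 90) mod 7 = 4 -> Friday
Last day offset: 30 - 1 = 29 days
Weekday index = (4 + 29) mod 7 = 5

Saturday, April 30


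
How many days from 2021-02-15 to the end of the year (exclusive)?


Day of year: 46 of 365
Remaining = 365 - 46

319 days


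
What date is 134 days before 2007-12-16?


Start: 2007-12-16, subtract 134 days
Back 16 days from December 16 reaches November 30, 2007 -> 118 left
November 2007 has 30 days -> back to October 31, 2007 -> 88 left
October 2007 has 31 days -> back to September 30, 2007 -> 57 left
September 2007 has 30 days -> back to August 31, 2007 -> 27 left
August 2007: 31 - 27 = 4 -> lands on August 4

Result: 2007-08-04


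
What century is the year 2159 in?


Century = (year - 1) // 100 + 1
= (2159 - 1) // 100 + 1
= 2158 // 100 + 1
= 21 + 1

22nd century


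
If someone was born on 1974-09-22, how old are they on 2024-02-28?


Birth: 1974-09-22
Reference: 2024-02-28
Year difference: 2024 - 1974 = 50
Birthday not yet reached in 2024, subtract 1

49 years old


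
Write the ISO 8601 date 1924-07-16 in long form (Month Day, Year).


ISO 1924-07-16 parses as year=1924, month=07, day=16
Month 7 -> July

July 16, 1924


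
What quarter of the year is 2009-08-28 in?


Month: August (month 8)
Q1: Jan-Mar, Q2: Apr-Jun, Q3: Jul-Sep, Q4: Oct-Dec

Q3


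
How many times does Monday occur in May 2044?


May 2044 has 31 days
Anchor: Jan 1, 2044. With p = 2044 - 1 = 2043: (p + p//4 - p//100 + p//400) mod 7 = (2043 + 510 - 20 + 5) mod 7 = 2538 mod 7 = 4 -> Friday (Mon=0 ... Sun=6)
Days before May (Jan-Apr): 121; May 1 index = (4 + 121) mod 7 = 6 -> Sunday
First Monday is May 2
Mondays: 2, 9, 16, 23, 30

5 Mondays


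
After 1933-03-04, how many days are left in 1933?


Day of year: 63 of 365
Remaining = 365 - 63

302 days


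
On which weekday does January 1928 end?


January 1928 has 31 days
Anchor: Jan 1, 1928. With p = 1928 - 1 = 1927: (p + p//4 - p//100 + p//400) mod 7 = (1927 + 481 - 19 + 4) mod 7 = 2393 mod 7 = 6 -> Sunday (Mon=0 ... Sun=6)
January 1 is the anchor itself -> Sunday
Last day offset: 31 - 1 = 30 days
Weekday index = (6 + 30) mod 7 = 1

Tuesday, January 31


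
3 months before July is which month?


July is month 7
7 - 3 = 4

April


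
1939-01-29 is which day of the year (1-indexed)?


Date: January 29, 1939
No months before January
Plus 29 days in January

Day of year: 29


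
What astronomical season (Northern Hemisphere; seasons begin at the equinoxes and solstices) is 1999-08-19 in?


Date: August 19
Astronomical Summer (approx.; exact equinox/solstice day varies by year): June 21 to September 21
August 19 falls within the Summer window

Summer


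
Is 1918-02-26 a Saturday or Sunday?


Anchor: Jan 1, 1918. With p = 1918 - 1 = 1917: (p + p//4 - p//100 + p//400) mod 7 = (1917 + 479 - 19 + 4) mod 7 = 2381 mod 7 = 1 -> Tuesday (Mon=0 ... Sun=6)
Day of year: 57; offset = 56
Weekday index = (1 + 56) mod 7 = 1 -> Tuesday
Weekend days: Saturday, Sunday

No


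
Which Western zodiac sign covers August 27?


Date: August 27
Conventional tropical zodiac dates: Virgo from August 23 onward; Libra starts September 23
August 27 falls within the Virgo range

Virgo


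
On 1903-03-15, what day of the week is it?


Date: March 15, 1903
Anchor: Jan 1, 1903. With p = 1903 - 1 = 1902: (p + p//4 - p//100 + p//400) mod 7 = (1902 + 475 - 19 + 4) mod 7 = 2362 mod 7 = 3 -> Thursday (Mon=0 ... Sun=6)
Days before March (Jan-Feb): 59; offset = 59 + 15 - 1 = 73
Weekday index = (3 + 73) mod 7 = 6

Day of the week: Sunday


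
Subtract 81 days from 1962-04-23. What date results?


Start: 1962-04-23, subtract 81 days
Back 23 days from April 23 reaches March 31, 1962 -> 58 left
March 1962 has 31 days -> back to February 28, 1962 -> 27 left
February 1962: 28 - 27 = 1 -> lands on February 1

Result: 1962-02-01


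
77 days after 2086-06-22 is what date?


Start: 2086-06-22, add 77 days
June 2086 has 30 days: 30 - 22 = 8 days to June 30 -> 69 left
July 2086 has 31 days -> 38 left
August 2086 has 31 days -> 7 left
September 2086: 7 <= 30 -> lands on September 7

Result: 2086-09-07


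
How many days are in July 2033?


July 2033

31 days


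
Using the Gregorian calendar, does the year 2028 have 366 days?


Gregorian leap year rule: divisible by 4, but not by 100, unless also by 400.
2028 is divisible by 4 but not 100 -> leap year

Yes


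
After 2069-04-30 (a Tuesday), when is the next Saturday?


Current: Tuesday
Target: Saturday
Days ahead: 4

Next Saturday: 2069-05-04


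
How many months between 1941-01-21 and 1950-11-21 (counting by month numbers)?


From January 1941 to November 1950
9 years * 12 = 108 months, plus 10 months = 118

118 months


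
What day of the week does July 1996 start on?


Target: July 1, 1996
Anchor: Jan 1, 1996. With p = 1996 - 1 = 1995: (p + p//4 - p//100 + p//400) mod 7 = (1995 + 498 - 19 + 4) mod 7 = 2478 mod 7 = 0 -> Monday (Mon=0 ... Sun=6)
Days before July (Jan-Jun): 182 days
Weekday index = (0 + 182) mod 7 = 0

Monday


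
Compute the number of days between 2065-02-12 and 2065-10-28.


From 2065-02-12 to 2065-10-28
2065-02-12: days before February = 31; day of year = 31 + 12 = 43
2065-10-28: days before October = 31 + 28 + 31 + 30 + 31 + 30 + 31 + 31 + 30 = 273 (2065 is not a leap year); day of year = 273 + 28 = 301
Same year: 301 - 43 = 258

258 days


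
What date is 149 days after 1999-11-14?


Start: 1999-11-14, add 149 days
November 1999 has 30 days: 30 - 14 = 16 days to November 30 -> 133 left
December 1999 has 31 days -> 102 left
January 2000 has 31 days -> 71 left
February 2000 has 29 days -> 42 left
March 2000 has 31 days -> 11 left
April 2000: 11 <= 30 -> lands on April 11

Result: 2000-04-11


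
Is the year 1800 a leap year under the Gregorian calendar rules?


Gregorian leap year rule: divisible by 4, but not by 100, unless also by 400.
1800 is divisible by 100 but not 400 -> not a leap year

No


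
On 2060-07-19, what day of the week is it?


Date: July 19, 2060
Anchor: Jan 1, 2060. With p = 2060 - 1 = 2059: (p + p//4 - p//100 + p//400) mod 7 = (2059 + 514 - 20 + 5) mod 7 = 2558 mod 7 = 3 -> Thursday (Mon=0 ... Sun=6)
Days before July (Jan-Jun): 182; offset = 182 + 19 - 1 = 200
Weekday index = (3 + 200) mod 7 = 0

Day of the week: Monday


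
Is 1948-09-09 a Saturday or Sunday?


Anchor: Jan 1, 1948. With p = 1948 - 1 = 1947: (p + p//4 - p//100 + p//400) mod 7 = (1947 + 486 - 19 + 4) mod 7 = 2418 mod 7 = 3 -> Thursday (Mon=0 ... Sun=6)
Day of year: 253; offset = 252
Weekday index = (3 + 252) mod 7 = 3 -> Thursday
Weekend days: Saturday, Sunday

No


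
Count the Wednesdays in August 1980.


August 1980 has 31 days
Anchor: Jan 1, 1980. With p = 1980 - 1 = 1979: (p + p//4 - p//100 + p//400) mod 7 = (1979 + 494 - 19 + 4) mod 7 = 2458 mod 7 = 1 -> Tuesday (Mon=0 ... Sun=6)
Days before August (Jan-Jul): 213; August 1 index = (1 + 213) mod 7 = 4 -> Friday
First Wednesday is August 6
Wednesdays: 6, 13, 20, 27

4 Wednesdays


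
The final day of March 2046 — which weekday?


March 2046 has 31 days
Anchor: Jan 1, 2046. With p = 2046 - 1 = 2045: (p + p//4 - p//100 + p//400) mod 7 = (2045 + 511 - 20 + 5) mod 7 = 2541 mod 7 = 0 -> Monday (Mon=0 ... Sun=6)
Days before March (Jan-Feb): 59; March 1 index = (0 + 59) mod 7 = 3 -> Thursday
Last day offset: 31 - 1 = 30 days
Weekday index = (3 + 30) mod 7 = 5

Saturday, March 31


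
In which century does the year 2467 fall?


Century = (year - 1) // 100 + 1
= (2467 - 1) // 100 + 1
= 2466 // 100 + 1
= 24 + 1

25th century


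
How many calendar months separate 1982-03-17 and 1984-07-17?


From March 1982 to July 1984
2 years * 12 = 24 months, plus 4 months = 28

28 months


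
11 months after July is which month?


July is month 7
7 + 11 = 18; wrap: 18 - 12 = 6

June


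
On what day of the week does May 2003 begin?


Target: May 1, 2003
Anchor: Jan 1, 2003. With p = 2003 - 1 = 2002: (p + p//4 - p//100 + p//400) mod 7 = (2002 + 500 - 20 + 5) mod 7 = 2487 mod 7 = 2 -> Wednesday (Mon=0 ... Sun=6)
Days before May (Jan-Apr): 120 days
Weekday index = (2 + 120) mod 7 = 3

Thursday


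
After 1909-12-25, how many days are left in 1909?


Day of year: 359 of 365
Remaining = 365 - 359

6 days


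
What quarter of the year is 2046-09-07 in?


Month: September (month 9)
Q1: Jan-Mar, Q2: Apr-Jun, Q3: Jul-Sep, Q4: Oct-Dec

Q3


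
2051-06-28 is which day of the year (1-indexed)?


Date: June 28, 2051
Days in months 1 through 5: 151
Plus 28 days in June

Day of year: 179


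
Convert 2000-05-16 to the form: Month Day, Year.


ISO 2000-05-16 parses as year=2000, month=05, day=16
Month 5 -> May

May 16, 2000


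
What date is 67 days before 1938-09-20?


Start: 1938-09-20, subtract 67 days
Back 20 days from September 20 reaches August 31, 1938 -> 47 left
August 1938 has 31 days -> back to July 31, 1938 -> 16 left
July 1938: 31 - 16 = 15 -> lands on July 15

Result: 1938-07-15


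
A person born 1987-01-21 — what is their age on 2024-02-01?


Birth: 1987-01-21
Reference: 2024-02-01
Year difference: 2024 - 1987 = 37

37 years old


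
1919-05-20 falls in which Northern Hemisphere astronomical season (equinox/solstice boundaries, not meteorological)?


Date: May 20
Astronomical Spring (approx.; exact equinox/solstice day varies by year): March 20 to June 20
May 20 falls within the Spring window

Spring


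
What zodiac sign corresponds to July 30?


Date: July 30
Conventional tropical zodiac dates: Leo from July 23 onward; Virgo starts August 23
July 30 falls within the Leo range

Leo


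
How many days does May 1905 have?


May 1905

31 days


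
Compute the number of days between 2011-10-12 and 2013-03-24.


From 2011-10-12 to 2013-03-24
2011-10-12: days before October = 31 + 28 + 31 + 30 + 31 + 30 + 31 + 31 + 30 = 273 (2011 is not a leap year); day of year = 273 + 12 = 285
2013-03-24: days before March = 31 + 28 = 59 (2013 is not a leap year); day of year = 59 + 24 = 83
Rest of 2011: 365 - 285 = 80
Full years 2012 (366): 366
Total = 80 + 366 + 83 = 529

529 days


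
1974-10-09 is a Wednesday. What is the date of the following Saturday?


Current: Wednesday
Target: Saturday
Days ahead: 3

Next Saturday: 1974-10-12


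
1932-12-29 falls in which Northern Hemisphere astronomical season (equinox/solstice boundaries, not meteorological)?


Date: December 29
Astronomical Winter (approx.; exact equinox/solstice day varies by year): December 21 to March 19
December 29 falls within the Winter window

Winter


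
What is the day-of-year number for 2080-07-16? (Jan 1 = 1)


Date: July 16, 2080
Days in months 1 through 6: 182
Plus 16 days in July

Day of year: 198


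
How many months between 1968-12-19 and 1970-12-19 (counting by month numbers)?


From December 1968 to December 1970
2 years * 12 = 24 months = 24

24 months


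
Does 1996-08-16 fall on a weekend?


Anchor: Jan 1, 1996. With p = 1996 - 1 = 1995: (p + p//4 - p//100 + p//400) mod 7 = (1995 + 498 - 19 + 4) mod 7 = 2478 mod 7 = 0 -> Monday (Mon=0 ... Sun=6)
Day of year: 229; offset = 228
Weekday index = (0 + 228) mod 7 = 4 -> Friday
Weekend days: Saturday, Sunday

No


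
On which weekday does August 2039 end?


August 2039 has 31 days
Anchor: Jan 1, 2039. With p = 2039 - 1 = 2038: (p + p//4 - p//100 + p//400) mod 7 = (2038 + 509 - 20 + 5) mod 7 = 2532 mod 7 = 5 -> Saturday (Mon=0 ... Sun=6)
Days before August (Jan-Jul): 212; August 1 index = (5 + 212) mod 7 = 0 -> Monday
Last day offset: 31 - 1 = 30 days
Weekday index = (0 + 30) mod 7 = 2

Wednesday, August 31


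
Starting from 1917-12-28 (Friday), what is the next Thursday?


Current: Friday
Target: Thursday
Days ahead: 6

Next Thursday: 1918-01-03


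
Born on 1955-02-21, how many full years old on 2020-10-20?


Birth: 1955-02-21
Reference: 2020-10-20
Year difference: 2020 - 1955 = 65

65 years old


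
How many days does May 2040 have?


May 2040

31 days


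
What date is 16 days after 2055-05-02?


Start: 2055-05-02, add 16 days
May 2055 has 31 days; 2 + 16 = 18 stays within May

Result: 2055-05-18


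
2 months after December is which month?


December is month 12
12 + 2 = 14; wrap: 14 - 12 = 2

February


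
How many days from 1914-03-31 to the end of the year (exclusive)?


Day of year: 90 of 365
Remaining = 365 - 90

275 days


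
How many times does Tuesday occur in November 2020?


November 2020 has 30 days
Anchor: Jan 1, 2020. With p = 2020 - 1 = 2019: (p + p//4 - p//100 + p//400) mod 7 = (2019 + 504 - 20 + 5) mod 7 = 2508 mod 7 = 2 -> Wednesday (Mon=0 ... Sun=6)
Days before November (Jan-Oct): 305; November 1 index = (2 + 305) mod 7 = 6 -> Sunday
First Tuesday is November 3
Tuesdays: 3, 10, 17, 24

4 Tuesdays


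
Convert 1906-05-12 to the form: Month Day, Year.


ISO 1906-05-12 parses as year=1906, month=05, day=12
Month 5 -> May

May 12, 1906


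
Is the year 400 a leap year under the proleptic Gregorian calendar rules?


Gregorian leap year rule: divisible by 4, but not by 100, unless also by 400.
400 is divisible by 400 -> leap year

Yes


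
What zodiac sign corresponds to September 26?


Date: September 26
Conventional tropical zodiac dates: Libra from September 23 onward; Scorpio starts October 23
September 26 falls within the Libra range

Libra


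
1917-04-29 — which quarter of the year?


Month: April (month 4)
Q1: Jan-Mar, Q2: Apr-Jun, Q3: Jul-Sep, Q4: Oct-Dec

Q2


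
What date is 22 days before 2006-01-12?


Start: 2006-01-12, subtract 22 days
Back 12 days from January 12 reaches December 31, 2005 -> 10 left
December 2005: 31 - 10 = 21 -> lands on December 21

Result: 2005-12-21


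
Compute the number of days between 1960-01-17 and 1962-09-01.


From 1960-01-17 to 1962-09-01
1960-01-17: day of year = 17
1962-09-01: days before September = 31 + 28 + 31 + 30 + 31 + 30 + 31 + 31 = 243 (1962 is not a leap year); day of year = 243 + 1 = 244
Rest of 1960: 366 - 17 = 349
Full years 1961 (365): 365
Total = 349 + 365 + 244 = 958

958 days


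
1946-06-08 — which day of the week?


Date: June 8, 1946
Anchor: Jan 1, 1946. With p = 1946 - 1 = 1945: (p + p//4 - p//100 + p//400) mod 7 = (1945 + 486 - 19 + 4) mod 7 = 2416 mod 7 = 1 -> Tuesday (Mon=0 ... Sun=6)
Days before June (Jan-May): 151; offset = 151 + 8 - 1 = 158
Weekday index = (1 + 158) mod 7 = 5

Day of the week: Saturday


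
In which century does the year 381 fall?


Century = (year - 1) // 100 + 1
= (381 - 1) // 100 + 1
= 380 // 100 + 1
= 3 + 1

4th century


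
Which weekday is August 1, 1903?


Target: August 1, 1903
Anchor: Jan 1, 1903. With p = 1903 - 1 = 1902: (p + p//4 - p//100 + p//400) mod 7 = (1902 + 475 - 19 + 4) mod 7 = 2362 mod 7 = 3 -> Thursday (Mon=0 ... Sun=6)
Days before August (Jan-Jul): 212 days
Weekday index = (3 + 212) mod 7 = 5

Saturday


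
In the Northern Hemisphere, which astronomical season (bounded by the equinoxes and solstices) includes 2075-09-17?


Date: September 17
Astronomical Summer (approx.; exact equinox/solstice day varies by year): June 21 to September 21
September 17 falls within the Summer window

Summer


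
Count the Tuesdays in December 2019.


December 2019 has 31 days
Anchor: Jan 1, 2019. With p = 2019 - 1 = 2018: (p + p//4 - p//100 + p//400) mod 7 = (2018 + 504 - 20 + 5) mod 7 = 2507 mod 7 = 1 -> Tuesday (Mon=0 ... Sun=6)
Days before December (Jan-Nov): 334; December 1 index = (1 + 334) mod 7 = 6 -> Sunday
First Tuesday is December 3
Tuesdays: 3, 10, 17, 24, 31

5 Tuesdays


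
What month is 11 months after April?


April is month 4
4 + 11 = 15; wrap: 15 - 12 = 3

March


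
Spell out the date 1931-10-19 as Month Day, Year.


ISO 1931-10-19 parses as year=1931, month=10, day=19
Month 10 -> October

October 19, 1931


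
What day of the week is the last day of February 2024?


February 2024 has 29 days
Anchor: Jan 1, 2024. With p = 2024 - 1 = 2023: (p + p//4 - p//100 + p//400) mod 7 = (2023 + 505 - 20 + 5) mod 7 = 2513 mod 7 = 0 -> Monday (Mon=0 ... Sun=6)
Days before February (Jan): 31; February 1 index = (0 + 31) mod 7 = 3 -> Thursday
Last day offset: 29 - 1 = 28 days
Weekday index = (3 + 28) mod 7 = 3

Thursday, February 29


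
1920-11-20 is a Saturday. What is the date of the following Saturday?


Current: Saturday
Target: Saturday
Days ahead: 7

Next Saturday: 1920-11-27


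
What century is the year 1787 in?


Century = (year - 1) // 100 + 1
= (1787 - 1) // 100 + 1
= 1786 // 100 + 1
= 17 + 1

18th century


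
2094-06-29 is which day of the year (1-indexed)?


Date: June 29, 2094
Days in months 1 through 5: 151
Plus 29 days in June

Day of year: 180


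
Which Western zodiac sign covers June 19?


Date: June 19
Conventional tropical zodiac dates: Gemini from May 21 onward; Cancer starts June 21
June 19 falls within the Gemini range

Gemini


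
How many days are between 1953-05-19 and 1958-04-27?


From 1953-05-19 to 1958-04-27
1953-05-19: days before May = 31 + 28 + 31 + 30 = 120 (1953 is not a leap year); day of year = 120 + 19 = 139
1958-04-27: days before April = 31 + 28 + 31 = 90 (1958 is not a leap year); day of year = 90 + 27 = 117
Rest of 1953: 365 - 139 = 226
Full years 1954 (365), 1955 (365), 1956 (366), 1957 (365): 1461
Total = 226 + 1461 + 117 = 1804

1804 days


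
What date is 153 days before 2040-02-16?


Start: 2040-02-16, subtract 153 days
Back 16 days from February 16 reaches January 31, 2040 -> 137 left
January 2040 has 31 days -> back to December 31, 2039 -> 106 left
December 2039 has 31 days -> back to November 30, 2039 -> 75 left
November 2039 has 30 days -> back to October 31, 2039 -> 45 left
October 2039 has 31 days -> back to September 30, 2039 -> 14 left
September 2039: 30 - 14 = 16 -> lands on September 16

Result: 2039-09-16


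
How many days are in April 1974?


April 1974

30 days


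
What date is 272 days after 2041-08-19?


Start: 2041-08-19, add 272 days
August 2041 has 31 days: 31 - 19 = 12 days to August 31 -> 260 left
September 2041 has 30 days -> 230 left
October 2041 has 31 days -> 199 left
November 2041 has 30 days -> 169 left
December 2041 has 31 days -> 138 left
January 2042 has 31 days -> 107 left
February 2042 has 28 days -> 79 left
March 2042 has 31 days -> 48 left
April 2042 has 30 days -> 18 left
May 2042: 18 <= 31 -> lands on May 18

Result: 2042-05-18


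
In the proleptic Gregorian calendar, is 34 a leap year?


Gregorian leap year rule: divisible by 4, but not by 100, unless also by 400.
34 is not divisible by 4 -> not a leap year

No
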